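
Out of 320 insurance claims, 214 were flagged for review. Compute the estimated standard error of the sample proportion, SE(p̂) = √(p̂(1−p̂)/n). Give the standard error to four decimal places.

SE = 0.0263

With x = 214 successes in n = 320, p̂ = 0.66875.
p̂(1−p̂) = 0.66875·0.33125 = 0.221523.
SE = √(0.221523/320) = 0.0263.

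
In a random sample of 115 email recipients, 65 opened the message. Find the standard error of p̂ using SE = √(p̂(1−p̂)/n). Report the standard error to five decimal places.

The sample proportion is 65/115 = 0.56522.
p̂(1−p̂) = 0.245746.
SE = √(0.245746/115) = 0.04623.

SE = 0.04623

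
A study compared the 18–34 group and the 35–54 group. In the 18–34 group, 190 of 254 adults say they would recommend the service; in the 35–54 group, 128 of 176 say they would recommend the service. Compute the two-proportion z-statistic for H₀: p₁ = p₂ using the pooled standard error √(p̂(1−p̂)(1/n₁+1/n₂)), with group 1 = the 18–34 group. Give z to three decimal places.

Sample proportions: p̂₁ = 190/254 = 0.74803 and p̂₂ = 128/176 = 0.72727.
Pooled p̂ = (190+128)/(254+176) = 318/430 = 0.73953.
Pooled SE = √[0.1926230·0.00961883] ≈ 0.043044.
z = (p̂₁ − p̂₂)/SE = (0.74803 − 0.72727)/0.043044 = 0.02076/0.043044 = 0.482.

z = 0.482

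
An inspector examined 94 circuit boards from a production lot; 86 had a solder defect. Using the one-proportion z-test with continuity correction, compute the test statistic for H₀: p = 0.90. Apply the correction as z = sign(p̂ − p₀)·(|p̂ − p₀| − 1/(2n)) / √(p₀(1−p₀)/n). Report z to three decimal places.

p̂ = 86/94 = 0.91489. p̂ − p₀ = 0.014894.
Continuity correction 1/(2n) = 1/188 = 0.005319.
Corrected numerator: |0.014894| − 0.005319 = 0.009575.
Null standard error: √(0.90·0.10/94) = √0.000957447 = 0.030943.
z = (+)0.009575/0.030943 = 0.309.

z = 0.309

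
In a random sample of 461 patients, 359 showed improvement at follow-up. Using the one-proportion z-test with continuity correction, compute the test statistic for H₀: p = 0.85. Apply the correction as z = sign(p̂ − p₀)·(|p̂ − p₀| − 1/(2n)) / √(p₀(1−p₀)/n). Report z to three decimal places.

z = -4.220

The sample proportion is 359/461 = 0.77874. p̂ − p₀ = -0.071258.
Continuity correction 1/(2n) = 1/922 = 0.001085.
Corrected numerator: |-0.071258| − 0.001085 = 0.070173.
Null standard error: √(0.85·0.15/461) = √0.000276573 = 0.016630.
z = (−)0.070173/0.016630 = -4.220.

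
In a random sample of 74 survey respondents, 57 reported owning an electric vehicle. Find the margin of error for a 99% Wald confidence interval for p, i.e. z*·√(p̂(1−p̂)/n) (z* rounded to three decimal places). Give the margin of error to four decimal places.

With x = 57 successes in n = 74, p̂ = 0.77027.
Standard error of p̂: √(0.176954/74) = √0.002391270 = 0.048901.
For 99% confidence, z* = 2.576.
ME = 2.576·0.048901 = 0.1260.

ME = 0.1260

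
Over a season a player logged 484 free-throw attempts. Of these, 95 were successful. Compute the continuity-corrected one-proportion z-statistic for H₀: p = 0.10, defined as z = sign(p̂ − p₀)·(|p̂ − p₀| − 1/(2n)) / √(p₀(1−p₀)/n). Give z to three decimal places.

p̂ = 95/484 = 0.19628. p̂ − p₀ = 0.096281.
Continuity correction 1/(2n) = 1/968 = 0.001033.
Corrected numerator: |0.096281| − 0.001033 = 0.095248.
SE₀ = √(0.10·0.90/484) = 0.013636.
z = +0.095248/0.013636 = 6.985.

z = 6.985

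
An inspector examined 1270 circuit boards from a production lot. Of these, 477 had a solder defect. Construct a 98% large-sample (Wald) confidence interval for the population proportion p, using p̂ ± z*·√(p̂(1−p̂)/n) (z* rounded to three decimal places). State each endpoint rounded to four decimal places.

(0.3440, 0.4072)

Sample proportion p̂ = 477/1270 = 0.37559.
SE(p̂) = √(0.37559·0.62441/1270) = 0.013589.
For 98% confidence, z* = 2.326.
Margin = 2.326·0.013589 = 0.03161.
So the interval runs from 0.3440 to 0.4072.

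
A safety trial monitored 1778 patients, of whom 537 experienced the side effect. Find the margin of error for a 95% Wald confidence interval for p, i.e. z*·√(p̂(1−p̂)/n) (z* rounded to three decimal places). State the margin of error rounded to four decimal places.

ME = 0.0213

The sample proportion is 537/1778 = 0.30202.
SE = √(p̂(1−p̂)/n) = √(0.210806/1778) = 0.010889.
z* = 1.960 at the 95% level.
ME = 1.960·0.010889 = 0.0213.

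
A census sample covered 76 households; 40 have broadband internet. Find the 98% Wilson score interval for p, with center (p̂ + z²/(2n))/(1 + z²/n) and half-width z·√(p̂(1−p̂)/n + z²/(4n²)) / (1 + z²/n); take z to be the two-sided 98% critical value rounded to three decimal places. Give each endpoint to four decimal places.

Here p̂ = 40/76 = 0.52632 and z = 2.326 (z² = 5.410276).
Denominator 1 + z²/n = 1 + 5.410276/76 = 1.071188.
Center = (0.52632 + 0.035594)/1.071188 = 0.52457.
Radicand: p̂(1−p̂)/n + z²/(4n²) = 0.003280362 + 0.000234171 = 0.003514533.
Half-width = 2.326·√0.003514533/1.071188 = 0.12873.
So the interval runs from 0.3958 to 0.6533.

(0.3958, 0.6533)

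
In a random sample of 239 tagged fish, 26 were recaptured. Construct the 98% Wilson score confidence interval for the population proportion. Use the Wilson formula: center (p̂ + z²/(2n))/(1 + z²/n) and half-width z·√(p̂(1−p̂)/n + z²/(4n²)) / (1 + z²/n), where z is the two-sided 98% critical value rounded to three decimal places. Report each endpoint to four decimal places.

Here p̂ = 26/239 = 0.10879 and z = 2.326 (z² = 5.410276).
1 + z²/n = 1.022637.
Center = (0.10879 + 0.011319)/1.022637 = 0.11745.
Radicand: p̂(1−p̂)/n + z²/(4n²) = 0.000405657 + 0.000023679 = 0.000429336.
Half-width = 2.326·√0.000429336/1.022637 = 0.04713.
CI: 0.11745 ± 0.04713 = (0.0703, 0.1646).

(0.0703, 0.1646)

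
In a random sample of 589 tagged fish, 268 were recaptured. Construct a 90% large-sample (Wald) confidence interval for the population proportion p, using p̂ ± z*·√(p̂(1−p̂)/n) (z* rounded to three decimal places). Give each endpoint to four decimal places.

(0.4213, 0.4888)

The sample proportion is 268/589 = 0.45501.
Standard error of p̂: √(0.247976/589) = √0.000421011 = 0.020519.
For 90% confidence, z* = 1.645.
Margin = 1.645·0.020519 = 0.03375.
Interval: 0.45501 ± 0.03375 → (0.4213, 0.4888).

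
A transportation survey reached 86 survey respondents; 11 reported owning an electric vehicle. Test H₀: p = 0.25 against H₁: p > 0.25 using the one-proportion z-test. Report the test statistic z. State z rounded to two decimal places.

The sample proportion is 11/86 = 0.12791.
SE₀ = √(0.25·0.75/86) = 0.046693.
z = (p̂ − p₀)/SE = (0.12791 − 0.25)/0.046693 = -2.61.

z = -2.61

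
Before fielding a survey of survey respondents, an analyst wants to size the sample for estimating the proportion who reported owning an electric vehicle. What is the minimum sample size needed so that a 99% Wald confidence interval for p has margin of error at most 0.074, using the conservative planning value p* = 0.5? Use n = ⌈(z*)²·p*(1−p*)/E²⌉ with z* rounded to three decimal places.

z* = 2.576 at the 99% level.
p*(1−p*) = 0.50·0.50 = 0.2500.
Required n before rounding: 6.635776 × 0.2500 / 0.074² = 302.948.
Rounding up, n = 303.

n = 303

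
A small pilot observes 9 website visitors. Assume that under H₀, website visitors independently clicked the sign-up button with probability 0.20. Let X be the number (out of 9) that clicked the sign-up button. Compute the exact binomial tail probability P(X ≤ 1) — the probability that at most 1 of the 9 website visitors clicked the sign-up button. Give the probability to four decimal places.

P = 0.4362

X ~ Binomial(n=9, p=0.20).
P(X ≤ 1) = C(9,0)·0.20^0·0.80^9 + C(9,1)·0.20^1·0.80^8.
= 0.134218 + 0.301990 = 0.4362.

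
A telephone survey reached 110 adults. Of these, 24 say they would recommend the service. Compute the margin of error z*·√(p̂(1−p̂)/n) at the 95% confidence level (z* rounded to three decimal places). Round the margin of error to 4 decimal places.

ME = 0.0772

p̂ = 24/110 = 0.21818.
SE = √(p̂(1−p̂)/n) = √(0.170579/110) = 0.039379.
z* = 1.960 at the 95% level.
ME = 1.960·0.039379 = 0.0772.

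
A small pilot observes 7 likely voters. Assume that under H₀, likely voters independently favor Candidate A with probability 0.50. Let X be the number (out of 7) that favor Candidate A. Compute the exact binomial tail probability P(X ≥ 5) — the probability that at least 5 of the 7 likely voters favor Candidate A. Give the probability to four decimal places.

P = 0.2266

X is binomial with n = 7 and p = 0.50.
P(X ≥ 5) = C(7,5)·0.50^5·0.50^2 + C(7,6)·0.50^6·0.50^1 + C(7,7)·0.50^7·0.50^0.
= 0.164062 + 0.054688 + 0.007812 = 0.2266.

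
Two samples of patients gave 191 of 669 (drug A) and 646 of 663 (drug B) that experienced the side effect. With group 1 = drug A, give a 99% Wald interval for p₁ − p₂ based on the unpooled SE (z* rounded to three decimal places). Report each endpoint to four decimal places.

p̂₁ = 191/669 = 0.28550, p̂₂ = 646/663 = 0.97436; p̂₁ − p̂₂ = -0.68886.
Unpooled SE = √(p̂₁(1−p̂₁)/n₁ + p̂₂(1−p̂₂)/n₂) = √(0.000304918 + 0.000037683) = 0.018509.
z* = 2.576 at the 99% level. Margin = 2.576·0.018509 = 0.04768.
CI: -0.68886 ± 0.04768 = (-0.7365, -0.6412).

(-0.7365, -0.6412)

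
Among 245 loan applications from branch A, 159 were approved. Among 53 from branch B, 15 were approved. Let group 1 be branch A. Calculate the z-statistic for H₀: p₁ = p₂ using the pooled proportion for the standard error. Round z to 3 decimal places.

z = 4.901

Sample proportions: p̂₁ = 159/245 = 0.64898 and p̂₂ = 15/53 = 0.28302.
Pooled p̂ = (159+15)/(245+53) = 174/298 = 0.58389.
SE = √[p̂(1−p̂)(1/n₁+1/n₂)] = √[0.58389·0.41611·(1/245+1/53)] ≈ 0.074672.
z = 0.36596/0.074672 = 4.901.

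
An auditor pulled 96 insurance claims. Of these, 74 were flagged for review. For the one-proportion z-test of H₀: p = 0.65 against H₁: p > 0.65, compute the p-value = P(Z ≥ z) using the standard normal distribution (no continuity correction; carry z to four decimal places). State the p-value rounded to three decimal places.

p̂ = 74/96 = 0.77083.
SE₀ = √(0.65·0.35/96) = 0.048681.
z = (p̂ − p₀)/SE = (74/96 − 0.65)/0.048681 ≈ 2.4822.
p-value = P(Z ≥ z) with z = 2.4822 → 0.007.

p-value = 0.007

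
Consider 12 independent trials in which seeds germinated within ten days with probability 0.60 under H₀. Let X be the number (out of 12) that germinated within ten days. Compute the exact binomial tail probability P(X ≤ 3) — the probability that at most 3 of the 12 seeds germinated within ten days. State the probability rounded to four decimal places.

P = 0.0153

X is binomial with n = 12 and p = 0.60.
P(X ≤ 3) = C(12,0)·0.60^0·0.40^12 + C(12,1)·0.60^1·0.40^11 + C(12,2)·0.60^2·0.40^10 + C(12,3)·0.60^3·0.40^9.
= 0.000017 + 0.000302 + 0.002491 + 0.012457 = 0.0153.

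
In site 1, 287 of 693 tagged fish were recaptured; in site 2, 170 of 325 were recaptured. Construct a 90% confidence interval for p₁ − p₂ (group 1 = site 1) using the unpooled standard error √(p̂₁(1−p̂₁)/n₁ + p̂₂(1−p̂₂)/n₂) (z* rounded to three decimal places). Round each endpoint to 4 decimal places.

p̂₁ = 0.41414, p̂₂ = 0.52308, so the observed difference is -0.10894.
Unpooled SE = √(p̂₁(1−p̂₁)/n₁ + p̂₂(1−p̂₂)/n₂) = √(0.000350113 + 0.000767592) = 0.033432.
z* = 1.645 at the 90% level. Margin = 1.645·0.033432 = 0.05500.
CI: -0.10894 ± 0.05500 = (-0.1639, -0.0539).

(-0.1639, -0.0539)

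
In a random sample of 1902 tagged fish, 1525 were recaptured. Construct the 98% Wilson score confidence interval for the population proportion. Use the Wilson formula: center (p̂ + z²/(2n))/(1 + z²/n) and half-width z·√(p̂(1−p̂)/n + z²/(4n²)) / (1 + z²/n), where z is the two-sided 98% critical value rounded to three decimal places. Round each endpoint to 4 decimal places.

p̂ = 1525/1902 = 0.80179; z = 2.326, so z² = 5.410276.
Denominator 1 + z²/n = 1 + 5.410276/1902 = 1.002845.
Center = (0.80179 + 0.001422)/1.002845 = 0.80093.
Radicand: p̂(1−p̂)/n + z²/(4n²) = 0.000083556 + 0.000000374 = 0.000083930.
Half-width = z·√(radicand)/denom = 2.326·0.009161/1.002845 = 0.02125.
So the interval runs from 0.7797 to 0.8222.

(0.7797, 0.8222)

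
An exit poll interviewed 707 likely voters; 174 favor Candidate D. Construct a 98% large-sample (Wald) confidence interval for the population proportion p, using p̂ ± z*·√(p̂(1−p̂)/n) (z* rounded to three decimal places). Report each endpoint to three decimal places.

(0.208, 0.284)

Sample proportion p̂ = 174/707 = 0.24611.
SE = √(p̂(1−p̂)/n) = √(0.185540/707) = 0.016200.
For 98% confidence, z* = 2.326.
Margin of error: 2.326 × 0.016200 = 0.03768.
Interval: 0.24611 ± 0.03768 → (0.208, 0.284).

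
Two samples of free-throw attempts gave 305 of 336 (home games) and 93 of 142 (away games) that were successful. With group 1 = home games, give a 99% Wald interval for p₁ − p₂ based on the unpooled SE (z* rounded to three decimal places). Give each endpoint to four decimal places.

(0.1423, 0.3633)

p̂₁ = 305/336 = 0.90774, p̂₂ = 93/142 = 0.65493; p̂₁ − p̂₂ = 0.25281.
Unpooled SE = √(p̂₁(1−p̂₁)/n₁ + p̂₂(1−p̂₂)/n₂) = √(0.000249255 + 0.001591527) = 0.042904.
The 99% critical value is z* = 2.576. Margin = 2.576·0.042904 = 0.11052.
So the interval runs from 0.1423 to 0.3633.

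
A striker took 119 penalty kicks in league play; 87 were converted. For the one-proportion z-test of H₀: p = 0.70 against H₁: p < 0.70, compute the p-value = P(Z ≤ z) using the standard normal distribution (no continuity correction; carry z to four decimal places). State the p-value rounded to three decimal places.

p-value = 0.770

The sample proportion is 87/119 = 0.73109.
Null standard error: √(0.70·0.30/119) = √0.001764706 = 0.042008.
Test statistic (full precision, shown to 4 dp): z = (87/119 − 0.70)/SE₀ ≈ 0.7401.
p-value = P(Z ≤ z) with z = 0.7401 → 0.770.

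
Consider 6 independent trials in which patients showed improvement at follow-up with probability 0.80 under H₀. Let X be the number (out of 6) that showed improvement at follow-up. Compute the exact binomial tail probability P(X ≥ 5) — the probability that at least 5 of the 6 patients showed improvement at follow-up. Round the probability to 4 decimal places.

P = 0.6554

X is binomial with n = 6 and p = 0.80.
P(X ≥ 5) = C(6,5)·0.80^5·0.20^1 + C(6,6)·0.80^6·0.20^0.
= 0.393216 + 0.262144 = 0.6554.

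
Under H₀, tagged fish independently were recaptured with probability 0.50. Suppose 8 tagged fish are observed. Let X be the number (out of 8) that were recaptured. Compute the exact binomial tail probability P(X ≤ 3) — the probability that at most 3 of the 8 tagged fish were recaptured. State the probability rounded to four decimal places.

P = 0.3633

X ~ Binomial(n=8, p=0.50).
P(X ≤ 3) = C(8,0)·0.50^0·0.50^8 + C(8,1)·0.50^1·0.50^7 + C(8,2)·0.50^2·0.50^6 + C(8,3)·0.50^3·0.50^5.
= 0.003906 + 0.031250 + 0.109375 + 0.218750 = 0.3633.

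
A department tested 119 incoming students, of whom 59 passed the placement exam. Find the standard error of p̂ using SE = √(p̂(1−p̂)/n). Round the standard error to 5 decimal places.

SE = 0.04583

The sample proportion is 59/119 = 0.49580.
p̂(1−p̂) = 0.249982.
SE = √(0.249982/119) = √0.002100689 = 0.04583.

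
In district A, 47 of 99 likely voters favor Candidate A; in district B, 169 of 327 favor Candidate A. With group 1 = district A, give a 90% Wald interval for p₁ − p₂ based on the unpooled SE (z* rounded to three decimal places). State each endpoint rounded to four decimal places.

(-0.1363, 0.0522)

p̂₁ = 47/99 = 0.47475, p̂₂ = 169/327 = 0.51682; p̂₁ − p̂₂ = -0.04207.
Unpooled SE = √(p̂₁(1−p̂₁)/n₁ + p̂₂(1−p̂₂)/n₂) = √(0.002518811 + 0.000763661) = 0.057293.
The 90% critical value is z* = 1.645. Margin = 1.645·0.057293 = 0.09425.
Interval: -0.04207 ± 0.09425 → (-0.1363, 0.0522).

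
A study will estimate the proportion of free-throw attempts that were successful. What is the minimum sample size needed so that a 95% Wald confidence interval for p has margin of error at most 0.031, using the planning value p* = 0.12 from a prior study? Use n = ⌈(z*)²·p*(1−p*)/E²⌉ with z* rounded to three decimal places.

n = 423

For 95% confidence, z* = 1.960.
p*(1−p*) = 0.12·0.88 = 0.1056.
(z*)²·p*(1−p*)/E² = 3.841600·0.1056/0.000961 = 422.136.
Rounding up, n = 423.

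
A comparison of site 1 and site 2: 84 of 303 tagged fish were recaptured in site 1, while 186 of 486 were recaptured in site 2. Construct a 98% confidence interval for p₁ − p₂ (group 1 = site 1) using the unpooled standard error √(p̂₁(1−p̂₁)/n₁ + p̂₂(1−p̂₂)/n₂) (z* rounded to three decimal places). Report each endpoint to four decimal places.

(-0.1843, -0.0267)

p̂₁ = 0.27723, p̂₂ = 0.38272, so the observed difference is -0.10549.
SE = √(0.000661295 + 0.000486100) = √0.001147395 = 0.033873.
z* = 2.326 at the 98% level. Margin of error = 0.07879.
Interval: -0.10549 ± 0.07879 → (-0.1843, -0.0267).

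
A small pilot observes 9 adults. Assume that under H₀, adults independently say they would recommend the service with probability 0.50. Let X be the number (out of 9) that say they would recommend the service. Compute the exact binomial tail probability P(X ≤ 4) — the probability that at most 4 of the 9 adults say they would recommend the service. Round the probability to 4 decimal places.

X ~ Binomial(n=9, p=0.50).
P(X ≤ 4) = Σ_{j=0}^{4} C(9,j)·0.50^j·0.50^{9−j}.
= 0.001953 + 0.017578 + 0.070312 + 0.164062 + 0.246094 = 0.5000.

P = 0.5000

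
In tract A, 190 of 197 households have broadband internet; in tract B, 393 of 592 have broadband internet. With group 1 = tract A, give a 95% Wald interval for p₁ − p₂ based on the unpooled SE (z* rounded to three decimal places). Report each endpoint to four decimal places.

p̂₁ = 0.96447, p̂₂ = 0.66385, so the observed difference is 0.30062.
Unpooled SE = √(p̂₁(1−p̂₁)/n₁ + p̂₂(1−p̂₂)/n₂) = √(0.000173961 + 0.000376947) = 0.023471.
z* = 1.960 at the 95% level. Margin of error = 0.04600.
CI: 0.30062 ± 0.04600 = (0.2546, 0.3466).

(0.2546, 0.3466)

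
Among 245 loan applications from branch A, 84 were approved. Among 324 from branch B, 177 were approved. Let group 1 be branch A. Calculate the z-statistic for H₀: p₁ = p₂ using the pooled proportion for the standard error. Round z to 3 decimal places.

p̂₁ = 84/245 = 0.34286, p̂₂ = 177/324 = 0.54630.
Pooled p̂ = (84+177)/(245+324) = 261/569 = 0.45870.
Pooled SE = √[0.2482943·0.00716805] ≈ 0.042188.
z = (p̂₁ − p̂₂)/SE = (0.34286 − 0.54630)/0.042188 = -0.20344/0.042188 = -4.822.

z = -4.822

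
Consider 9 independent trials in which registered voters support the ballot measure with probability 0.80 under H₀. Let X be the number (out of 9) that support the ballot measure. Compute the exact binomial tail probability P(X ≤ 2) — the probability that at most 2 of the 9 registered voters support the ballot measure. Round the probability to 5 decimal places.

X is binomial with n = 9 and p = 0.80.
P(X ≤ 2) = C(9,0)·0.80^0·0.20^9 + C(9,1)·0.80^1·0.20^8 + C(9,2)·0.80^2·0.20^7.
= 0.000001 + 0.000018 + 0.000295 = 0.00031.

P = 0.00031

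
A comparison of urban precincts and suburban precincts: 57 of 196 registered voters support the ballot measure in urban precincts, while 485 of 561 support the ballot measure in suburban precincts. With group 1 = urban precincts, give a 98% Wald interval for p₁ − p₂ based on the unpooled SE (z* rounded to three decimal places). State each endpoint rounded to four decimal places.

(-0.6563, -0.4911)

p̂₁ = 57/196 = 0.29082, p̂₂ = 485/561 = 0.86453; p̂₁ − p̂₂ = -0.57371.
SE = √(0.001052256 + 0.000208769) = √0.001261025 = 0.035511.
For 98% confidence, z* = 2.326. Margin of error = 0.08260.
So the interval runs from -0.6563 to -0.4911.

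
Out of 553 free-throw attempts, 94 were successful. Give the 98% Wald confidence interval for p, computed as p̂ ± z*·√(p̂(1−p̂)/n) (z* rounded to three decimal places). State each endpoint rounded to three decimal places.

(0.133, 0.207)

Sample proportion p̂ = 94/553 = 0.16998.
SE(p̂) = √(0.16998·0.83002/553) = 0.015973.
For 98% confidence, z* = 2.326.
Margin of error: 2.326 × 0.015973 = 0.03715.
Interval: 0.16998 ± 0.03715 → (0.133, 0.207).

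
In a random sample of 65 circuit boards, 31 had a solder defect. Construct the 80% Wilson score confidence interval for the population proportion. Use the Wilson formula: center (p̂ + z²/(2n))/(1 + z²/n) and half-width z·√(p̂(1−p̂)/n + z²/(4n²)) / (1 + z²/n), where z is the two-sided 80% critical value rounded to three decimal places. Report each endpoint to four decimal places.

p̂ = 31/65 = 0.47692; z = 1.282, so z² = 1.643524.
Denominator 1 + z²/n = 1 + 1.643524/65 = 1.025285.
Adjusted center: (0.47692 + z²/(2n))/1.025285 = 0.47749.
Radicand: p̂(1−p̂)/n + z²/(4n²) = 0.003837961 + 0.000097250 = 0.003935211.
Half-width = z·√(radicand)/denom = 1.282·0.062731/1.025285 = 0.07844.
CI: 0.47749 ± 0.07844 = (0.3991, 0.5559).

(0.3991, 0.5559)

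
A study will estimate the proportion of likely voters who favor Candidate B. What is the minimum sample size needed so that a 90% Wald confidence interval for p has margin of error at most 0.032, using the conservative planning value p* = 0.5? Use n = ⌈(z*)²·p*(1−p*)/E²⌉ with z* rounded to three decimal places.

For 90% confidence, z* = 1.645.
p*(1−p*) = 0.2500.
(z*)²·p*(1−p*)/E² = 2.706025·0.2500/0.001024 = 660.651.
Rounding up, n = 661.

n = 661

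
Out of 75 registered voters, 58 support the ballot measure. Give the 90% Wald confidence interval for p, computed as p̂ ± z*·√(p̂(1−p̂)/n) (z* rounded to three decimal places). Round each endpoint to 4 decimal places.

(0.6938, 0.8529)

The sample proportion is 58/75 = 0.77333.
SE(p̂) = √(0.77333·0.22667/75) = 0.048344.
For 90% confidence, z* = 1.645.
Margin = 1.645·0.048344 = 0.07953.
So the interval runs from 0.6938 to 0.8529.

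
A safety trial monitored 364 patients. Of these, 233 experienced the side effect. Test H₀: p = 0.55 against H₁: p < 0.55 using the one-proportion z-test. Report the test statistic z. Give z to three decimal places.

z = 3.456

Sample proportion p̂ = 233/364 = 0.64011.
Null standard error: √(0.55·0.45/364) = √0.000679945 = 0.026076.
Test statistic: z = 0.09011/0.026076 = 3.456.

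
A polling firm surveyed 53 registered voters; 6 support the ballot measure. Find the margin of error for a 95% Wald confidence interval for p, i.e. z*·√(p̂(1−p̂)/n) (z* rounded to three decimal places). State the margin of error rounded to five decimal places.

Sample proportion p̂ = 6/53 = 0.11321.
SE(p̂) = √(0.11321·0.88679/53) = 0.043522.
The 95% critical value is z* = 1.960.
Margin of error = z*·SE = 1.960 × 0.043522 = 0.08530.

ME = 0.08530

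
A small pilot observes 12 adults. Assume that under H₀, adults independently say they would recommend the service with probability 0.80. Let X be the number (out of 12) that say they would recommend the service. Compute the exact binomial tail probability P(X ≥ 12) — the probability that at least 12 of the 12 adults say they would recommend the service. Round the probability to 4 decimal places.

X is binomial with n = 12 and p = 0.80.
P(X ≥ 12) = C(12,12)·0.80^12·0.20^0.
= 0.068719 = 0.0687.

P = 0.0687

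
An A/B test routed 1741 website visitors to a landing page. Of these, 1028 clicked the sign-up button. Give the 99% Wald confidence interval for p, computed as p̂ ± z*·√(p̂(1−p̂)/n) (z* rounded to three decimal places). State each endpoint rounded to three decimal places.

p̂ = 1028/1741 = 0.59047.
Standard error of p̂: √(0.241816/1741) = √0.000138895 = 0.011785.
The 99% critical value is z* = 2.576.
Margin of error: 2.576 × 0.011785 = 0.03036.
CI: 0.59047 ± 0.03036 = (0.560, 0.621).

(0.560, 0.621)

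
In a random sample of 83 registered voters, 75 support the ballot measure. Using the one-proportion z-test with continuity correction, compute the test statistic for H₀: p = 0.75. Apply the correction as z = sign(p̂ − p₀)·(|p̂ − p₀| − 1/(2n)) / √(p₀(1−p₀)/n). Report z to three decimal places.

z = 3.105

With x = 75 successes in n = 83, p̂ = 0.90361. p̂ − p₀ = 0.153614.
Continuity correction 1/(2n) = 1/166 = 0.006024.
Corrected numerator: |0.153614| − 0.006024 = 0.147590.
SE₀ = √(0.75·0.25/83) = 0.047529.
z = (+)0.147590/0.047529 = 3.105.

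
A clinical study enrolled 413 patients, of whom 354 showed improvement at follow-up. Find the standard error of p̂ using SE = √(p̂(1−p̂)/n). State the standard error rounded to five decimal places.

SE = 0.01722

The sample proportion is 354/413 = 0.85714.
p̂(1−p̂) = 0.85714·0.14286 = 0.122451.
SE = √(0.122451/413) = √0.000296492 = 0.01722.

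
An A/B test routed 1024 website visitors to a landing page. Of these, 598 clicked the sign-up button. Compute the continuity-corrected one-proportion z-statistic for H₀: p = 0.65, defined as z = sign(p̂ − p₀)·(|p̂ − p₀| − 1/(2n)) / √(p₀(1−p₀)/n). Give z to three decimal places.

z = -4.396

With x = 598 successes in n = 1024, p̂ = 0.58398. p̂ − p₀ = -0.066016.
1/(2n) = 0.000488.
Corrected numerator: |-0.066016| − 0.000488 = 0.065528.
SE₀ = √(0.65·0.35/1024) = 0.014905.
z = −0.065528/0.014905 = -4.396.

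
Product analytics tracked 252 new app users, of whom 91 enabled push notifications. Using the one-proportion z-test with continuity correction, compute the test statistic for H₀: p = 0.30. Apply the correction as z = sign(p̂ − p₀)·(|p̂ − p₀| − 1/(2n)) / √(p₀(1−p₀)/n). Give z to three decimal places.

z = 2.048

With x = 91 successes in n = 252, p̂ = 0.36111. p̂ − p₀ = 0.061111.
1/(2n) = 0.001984.
Corrected numerator: |0.061111| − 0.001984 = 0.059127.
Under H₀, SE = √(p₀(1−p₀)/n) = √(0.30·0.70/252) = √0.000833333 = 0.028868.
z = (+)0.059127/0.028868 = 2.048.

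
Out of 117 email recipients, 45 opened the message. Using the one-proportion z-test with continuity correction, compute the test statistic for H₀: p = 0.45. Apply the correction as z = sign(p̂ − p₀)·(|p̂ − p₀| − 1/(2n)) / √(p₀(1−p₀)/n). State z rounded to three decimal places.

z = -1.329

With x = 45 successes in n = 117, p̂ = 0.38462. p̂ − p₀ = -0.065385.
Continuity correction 1/(2n) = 1/234 = 0.004274.
Corrected numerator: |-0.065385| − 0.004274 = 0.061111.
Null standard error: √(0.45·0.55/117) = √0.002115385 = 0.045993.
z = −0.061111/0.045993 = -1.329.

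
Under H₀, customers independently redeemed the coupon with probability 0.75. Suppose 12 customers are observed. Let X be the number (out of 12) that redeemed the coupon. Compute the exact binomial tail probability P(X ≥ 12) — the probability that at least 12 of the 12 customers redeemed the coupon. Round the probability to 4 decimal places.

P = 0.0317

X is binomial with n = 12 and p = 0.75.
P(X ≥ 12) = C(12,12)·0.75^12·0.25^0.
= 0.031676 = 0.0317.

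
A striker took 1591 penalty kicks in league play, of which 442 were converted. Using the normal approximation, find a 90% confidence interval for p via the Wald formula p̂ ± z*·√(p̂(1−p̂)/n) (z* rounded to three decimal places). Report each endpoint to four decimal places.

(0.2593, 0.2963)

With x = 442 successes in n = 1591, p̂ = 0.27781.
SE(p̂) = √(0.27781·0.72219/1591) = 0.011230.
z* = 1.645 at the 90% level.
Margin = 1.645·0.011230 = 0.01847.
CI: 0.27781 ± 0.01847 = (0.2593, 0.2963).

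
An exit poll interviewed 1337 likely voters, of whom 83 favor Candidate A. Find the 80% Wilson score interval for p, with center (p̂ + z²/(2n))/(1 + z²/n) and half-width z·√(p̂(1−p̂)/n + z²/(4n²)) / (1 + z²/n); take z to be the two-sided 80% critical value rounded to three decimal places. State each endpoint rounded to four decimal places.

p̂ = 83/1337 = 0.06208; z = 1.282, so z² = 1.643524.
Denominator 1 + z²/n = 1 + 1.643524/1337 = 1.001229.
Center = (0.06208 + 0.000615)/1.001229 = 0.06262.
Radicand: p̂(1−p̂)/n + z²/(4n²) = 0.000043549 + 0.000000230 = 0.000043779.
Half-width = z·√(radicand)/denom = 1.282·0.006617/1.001229 = 0.00847.
CI: 0.06262 ± 0.00847 = (0.0541, 0.0711).

(0.0541, 0.0711)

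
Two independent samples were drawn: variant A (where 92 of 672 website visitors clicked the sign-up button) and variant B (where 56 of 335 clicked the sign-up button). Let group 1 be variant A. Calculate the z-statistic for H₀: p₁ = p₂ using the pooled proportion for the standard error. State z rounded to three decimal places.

p̂₁ = 92/672 = 0.13690, p̂₂ = 56/335 = 0.16716.
Pooling: p̂ = 148/1007 = 0.14697.
SE = √[p̂(1−p̂)(1/n₁+1/n₂)] = √[0.14697·0.85303·(1/672+1/335)] ≈ 0.023681.
z = -0.03026/0.023681 = -1.278.

z = -1.278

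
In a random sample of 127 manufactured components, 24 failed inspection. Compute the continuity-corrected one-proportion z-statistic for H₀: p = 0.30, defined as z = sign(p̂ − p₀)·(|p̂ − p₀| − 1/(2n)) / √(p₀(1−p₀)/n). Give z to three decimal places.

z = -2.633

With x = 24 successes in n = 127, p̂ = 0.18898. p̂ − p₀ = -0.111024.
Continuity correction 1/(2n) = 1/254 = 0.003937.
Corrected numerator: |-0.111024| − 0.003937 = 0.107087.
Under H₀, SE = √(p₀(1−p₀)/n) = √(0.30·0.70/127) = √0.001653543 = 0.040664.
z = −0.107087/0.040664 = -2.633.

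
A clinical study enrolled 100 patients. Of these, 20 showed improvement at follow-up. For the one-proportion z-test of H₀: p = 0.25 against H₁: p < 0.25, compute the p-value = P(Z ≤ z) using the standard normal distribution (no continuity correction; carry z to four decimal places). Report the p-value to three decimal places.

p̂ = 20/100 = 0.20000.
SE₀ = √(0.25·0.75/100) = 0.043301.
Test statistic (full precision, shown to 4 dp): z = (20/100 − 0.25)/SE₀ ≈ -1.1547.
p-value = P(Z ≤ z) with z = -1.1547 → 0.124.

p-value = 0.124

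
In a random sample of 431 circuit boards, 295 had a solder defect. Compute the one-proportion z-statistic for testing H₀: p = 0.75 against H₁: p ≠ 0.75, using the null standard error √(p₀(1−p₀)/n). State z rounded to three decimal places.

With x = 295 successes in n = 431, p̂ = 0.68445.
SE₀ = √(0.75·0.25/431) = 0.020857.
Test statistic: z = -0.06555/0.020857 = -3.143.

z = -3.143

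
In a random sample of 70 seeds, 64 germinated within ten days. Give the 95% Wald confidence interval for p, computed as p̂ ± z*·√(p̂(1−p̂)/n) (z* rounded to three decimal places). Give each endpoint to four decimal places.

The sample proportion is 64/70 = 0.91429.
Standard error of p̂: √(0.078367/70) = √0.001119534 = 0.033459.
For 95% confidence, z* = 1.960.
Margin of error: 1.960 × 0.033459 = 0.06558.
Interval: 0.91429 ± 0.06558 → (0.8487, 0.9799).

(0.8487, 0.9799)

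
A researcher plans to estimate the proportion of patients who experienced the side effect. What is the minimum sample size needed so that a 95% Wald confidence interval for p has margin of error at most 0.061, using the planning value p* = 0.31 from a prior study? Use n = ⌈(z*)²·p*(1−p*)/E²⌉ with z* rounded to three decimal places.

The 95% critical value is z* = 1.960.
p*(1−p*) = 0.2139.
Required n before rounding: 3.841600 × 0.2139 / 0.061² = 220.833.
Rounding up, n = 221.

n = 221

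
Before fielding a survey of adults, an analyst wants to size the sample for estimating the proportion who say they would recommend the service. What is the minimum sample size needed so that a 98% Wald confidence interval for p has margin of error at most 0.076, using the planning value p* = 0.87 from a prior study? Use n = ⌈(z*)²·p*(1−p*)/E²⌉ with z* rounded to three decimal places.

n = 106

For 98% confidence, z* = 2.326.
p*(1−p*) = 0.87·0.13 = 0.1131.
Required n before rounding: 5.410276 × 0.1131 / 0.076² = 105.939.
⌈105.939⌉ = 106.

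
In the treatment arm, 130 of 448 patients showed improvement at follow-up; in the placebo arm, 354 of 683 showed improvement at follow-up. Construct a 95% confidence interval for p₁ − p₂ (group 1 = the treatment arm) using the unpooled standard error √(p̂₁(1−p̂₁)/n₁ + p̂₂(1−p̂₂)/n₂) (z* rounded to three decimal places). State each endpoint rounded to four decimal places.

p̂₁ = 0.29018, p̂₂ = 0.51830, so the observed difference is -0.22812.
SE = √(0.000459766 + 0.000365542) = √0.000825308 = 0.028728.
For 95% confidence, z* = 1.960. Margin of error = 0.05631.
So the interval runs from -0.2844 to -0.1718.

(-0.2844, -0.1718)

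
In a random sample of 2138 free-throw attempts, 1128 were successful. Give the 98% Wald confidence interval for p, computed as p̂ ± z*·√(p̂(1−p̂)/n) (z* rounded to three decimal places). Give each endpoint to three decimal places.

(0.502, 0.553)

p̂ = 1128/2138 = 0.52760.
SE = √(p̂(1−p̂)/n) = √(0.249238/2138) = 0.010797.
The 98% critical value is z* = 2.326.
Margin of error: 2.326 × 0.010797 = 0.02511.
Interval: 0.52760 ± 0.02511 → (0.502, 0.553).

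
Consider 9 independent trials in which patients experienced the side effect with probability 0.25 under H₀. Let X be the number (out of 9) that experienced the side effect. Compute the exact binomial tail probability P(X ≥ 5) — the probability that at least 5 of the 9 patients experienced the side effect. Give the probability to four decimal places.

P = 0.0489

X ~ Binomial(n=9, p=0.25).
P(X ≥ 5) = Σ_{j=5}^{9} C(9,j)·0.25^j·0.75^{9−j}.
= 0.038933 + 0.008652 + 0.001236 + 0.000103 + 0.000004 = 0.0489.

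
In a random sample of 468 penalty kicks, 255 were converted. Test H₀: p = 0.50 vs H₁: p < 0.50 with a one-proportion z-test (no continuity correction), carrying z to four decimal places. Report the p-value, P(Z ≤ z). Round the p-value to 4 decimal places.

p-value = 0.9739

Sample proportion p̂ = 255/468 = 0.54487.
SE₀ = √(0.50·0.50/468) = 0.023113.
Test statistic (full precision, shown to 4 dp): z = (255/468 − 0.50)/SE₀ ≈ 1.9415.
p-value = P(Z ≤ z) with z = 1.9415 → 0.9739.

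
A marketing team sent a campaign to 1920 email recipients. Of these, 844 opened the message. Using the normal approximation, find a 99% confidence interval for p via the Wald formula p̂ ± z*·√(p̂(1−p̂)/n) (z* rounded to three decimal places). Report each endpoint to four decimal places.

(0.4104, 0.4688)

Sample proportion p̂ = 844/1920 = 0.43958.
SE(p̂) = √(0.43958·0.56042/1920) = 0.011327.
For 99% confidence, z* = 2.576.
Margin = 2.576·0.011327 = 0.02918.
CI: 0.43958 ± 0.02918 = (0.4104, 0.4688).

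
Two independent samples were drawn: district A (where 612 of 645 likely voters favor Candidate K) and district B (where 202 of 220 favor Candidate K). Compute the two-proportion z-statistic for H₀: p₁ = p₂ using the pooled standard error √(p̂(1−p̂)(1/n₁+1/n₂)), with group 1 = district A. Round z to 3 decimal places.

z = 1.667

p̂₁ = 612/645 = 0.94884, p̂₂ = 202/220 = 0.91818.
Pooled p̂ = (612+202)/(645+220) = 814/865 = 0.94104.
SE = √[p̂(1−p̂)(1/n₁+1/n₂)] = √[0.94104·0.05896·(1/645+1/220)] ≈ 0.018391.
z = (p̂₁ − p̂₂)/SE = (0.94884 − 0.91818)/0.018391 = 0.03066/0.018391 = 1.667.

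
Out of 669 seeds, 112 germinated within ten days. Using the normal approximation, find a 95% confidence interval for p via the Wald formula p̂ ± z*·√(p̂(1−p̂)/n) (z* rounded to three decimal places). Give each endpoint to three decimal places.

(0.139, 0.196)

With x = 112 successes in n = 669, p̂ = 0.16741.
SE = √(p̂(1−p̂)/n) = √(0.139387/669) = 0.014434.
z* = 1.960 at the 95% level.
Margin of error: 1.960 × 0.014434 = 0.02829.
CI: 0.16741 ± 0.02829 = (0.139, 0.196).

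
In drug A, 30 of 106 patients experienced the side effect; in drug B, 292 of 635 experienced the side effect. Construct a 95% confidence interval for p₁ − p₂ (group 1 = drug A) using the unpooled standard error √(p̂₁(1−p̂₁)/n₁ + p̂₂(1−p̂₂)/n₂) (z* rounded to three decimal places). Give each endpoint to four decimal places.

(-0.2709, -0.0827)

p̂₁ = 30/106 = 0.28302, p̂₂ = 292/635 = 0.45984; p̂₁ − p̂₂ = -0.17682.
SE = √(0.001914332 + 0.000391161) = √0.002305493 = 0.048016.
For 95% confidence, z* = 1.960. Margin of error = 0.09411.
So the interval runs from -0.2709 to -0.0827.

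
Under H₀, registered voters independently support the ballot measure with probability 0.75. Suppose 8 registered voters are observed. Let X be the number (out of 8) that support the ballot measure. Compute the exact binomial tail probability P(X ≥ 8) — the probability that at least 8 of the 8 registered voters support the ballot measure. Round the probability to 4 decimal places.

P = 0.1001

X is binomial with n = 8 and p = 0.75.
P(X ≥ 8) = C(8,8)·0.75^8·0.25^0.
= 0.100113 = 0.1001.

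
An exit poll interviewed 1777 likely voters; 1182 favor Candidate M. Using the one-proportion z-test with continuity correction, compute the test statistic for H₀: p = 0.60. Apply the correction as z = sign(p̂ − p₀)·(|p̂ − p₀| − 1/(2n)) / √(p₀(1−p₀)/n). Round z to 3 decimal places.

z = 5.583

With x = 1182 successes in n = 1777, p̂ = 0.66517. p̂ − p₀ = 0.065166.
1/(2n) = 0.000281.
Corrected numerator: |0.065166| − 0.000281 = 0.064885.
SE₀ = √(0.60·0.40/1777) = 0.011621.
z = +0.064885/0.011621 = 5.583.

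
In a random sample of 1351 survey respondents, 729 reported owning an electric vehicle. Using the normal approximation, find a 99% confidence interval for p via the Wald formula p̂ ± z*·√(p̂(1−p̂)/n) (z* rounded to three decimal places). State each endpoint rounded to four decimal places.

(0.5047, 0.5745)

The sample proportion is 729/1351 = 0.53960.
Standard error of p̂: √(0.248432/1351) = √0.000183887 = 0.013561.
z* = 2.576 at the 99% level.
Margin of error: 2.576 × 0.013561 = 0.03493.
CI: 0.53960 ± 0.03493 = (0.5047, 0.5745).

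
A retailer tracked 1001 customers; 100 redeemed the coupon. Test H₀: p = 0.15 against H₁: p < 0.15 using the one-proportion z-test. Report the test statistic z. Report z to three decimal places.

Sample proportion p̂ = 100/1001 = 0.09990.
Under H₀, SE = √(p₀(1−p₀)/n) = √(0.15·0.85/1001) = √0.000127373 = 0.011286.
z = (p̂ − p₀)/SE = (0.09990 − 0.15)/0.011286 = -4.439.

z = -4.439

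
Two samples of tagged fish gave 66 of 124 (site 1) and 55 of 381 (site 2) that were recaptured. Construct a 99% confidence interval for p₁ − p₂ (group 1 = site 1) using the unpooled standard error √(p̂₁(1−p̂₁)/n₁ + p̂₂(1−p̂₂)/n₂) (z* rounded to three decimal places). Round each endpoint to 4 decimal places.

p̂₁ = 66/124 = 0.53226, p̂₂ = 55/381 = 0.14436; p̂₁ − p̂₂ = 0.38790.
SE = √(0.002007737 + 0.000324194) = √0.002331931 = 0.048290.
For 99% confidence, z* = 2.576. Margin = 2.576·0.048290 = 0.12440.
CI: 0.38790 ± 0.12440 = (0.2635, 0.5123).

(0.2635, 0.5123)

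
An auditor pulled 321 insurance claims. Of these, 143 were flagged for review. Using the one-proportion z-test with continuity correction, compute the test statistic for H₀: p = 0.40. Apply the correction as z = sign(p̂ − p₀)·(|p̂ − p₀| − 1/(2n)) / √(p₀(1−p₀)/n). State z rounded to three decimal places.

z = 1.606

The sample proportion is 143/321 = 0.44548. p̂ − p₀ = 0.045483.
Continuity correction 1/(2n) = 1/642 = 0.001558.
Corrected numerator: |0.045483| − 0.001558 = 0.043925.
Under H₀, SE = √(p₀(1−p₀)/n) = √(0.40·0.60/321) = √0.000747664 = 0.027343.
z = +0.043925/0.027343 = 1.606.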